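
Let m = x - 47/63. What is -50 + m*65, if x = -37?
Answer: -157720/63 ≈ -2503.5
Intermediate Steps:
m = -2378/63 (m = -37 - 47/63 = -2378/63 ≈ -37.746)
-50 + m*65 = -50 - 2378/63*65 = -50 - 154570/63 = -157720/63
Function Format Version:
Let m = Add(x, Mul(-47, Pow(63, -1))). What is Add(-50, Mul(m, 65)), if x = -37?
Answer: Rational(-157720, 63) ≈ -2503.5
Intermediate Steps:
m = Rational(-2378, 63) (m = Add(-37, Mul(-47, Pow(63, -1))) = Add(-37, Mul(-47, Rational(1, 63))) = Add(-37, Rational(-47, 63)) = Rational(-2378, 63) ≈ -37.746)
Add(-50, Mul(m, 65)) = Add(-50, Mul(Rational(-2378, 63), 65)) = Add(-50, Rational(-154570, 63)) = Rational(-157720, 63)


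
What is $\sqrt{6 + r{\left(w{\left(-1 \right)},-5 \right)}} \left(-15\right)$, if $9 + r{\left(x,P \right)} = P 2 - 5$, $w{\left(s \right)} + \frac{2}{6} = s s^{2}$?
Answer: $- 45 i \sqrt{2} \approx - 63.64 i$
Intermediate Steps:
$w{\left(s \right)} = - \frac{1}{3} + s^{3}$ ($w{\left(s \right)} = - \frac{1}{3} + s s^{2} = - \frac{1}{3} + s^{3}$)
$r{\left(x,P \right)} = -14 + 2 P$ ($r{\left(x,P \right)} = -9 + \left(P 2 - 5\right) = -9 + \left(2 P - 5\right) = -9 + \left(-5 + 2 P\right) = -14 + 2 P$)
$\sqrt{6 + r{\left(w{\left(-1 \right)},-5 \right)}} \left(-15\right) = \sqrt{6 + \left(-14 + 2 \left(-5\right)\right)} \left(-15\right) = \sqrt{6 - 24} \left(-15\right) = \sqrt{-18} \left(-15\right) = 3 i \sqrt{2} \left(-15\right) = - 45 i \sqrt{2}$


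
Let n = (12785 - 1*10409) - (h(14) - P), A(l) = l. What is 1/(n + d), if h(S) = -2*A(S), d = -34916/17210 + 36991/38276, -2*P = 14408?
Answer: -329364980/1581301818853 ≈ -0.00020829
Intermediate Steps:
P = -7204 (P = -½*14408 = -7204)
d = -349914853/329364980 (d = -34916*1/17210 + 36991*(1/38276) = -17458/8605 + 36991/38276 = -349914853/329364980 ≈ -1.0624)
h(S) = -2*S
n = -4800 (n = (12785 - 1*10409) - (-2*14 - 1*(-7204)) = (12785 - 10409) - (-28 + 7204) = 2376 - 1*7176 = 2376 - 7176 = -4800)
1/(n + d) = 1/(-4800 - 349914853/329364980) = 1/(-1581301818853/329364980) = -329364980/1581301818853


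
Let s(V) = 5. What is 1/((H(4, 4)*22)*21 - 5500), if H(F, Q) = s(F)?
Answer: -1/3190 ≈ -0.00031348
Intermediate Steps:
H(F, Q) = 5
1/((H(4, 4)*22)*21 - 5500) = 1/((5*22)*21 - 5500) = 1/(110*21 - 5500) = 1/(2310 - 5500) = 1/(-3190) = -1/3190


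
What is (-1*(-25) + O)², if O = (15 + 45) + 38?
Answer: 15129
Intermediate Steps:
O = 98 (O = 60 + 38 = 98)
(-1*(-25) + O)² = (-1*(-25) + 98)² = (25 + 98)² = 123² = 15129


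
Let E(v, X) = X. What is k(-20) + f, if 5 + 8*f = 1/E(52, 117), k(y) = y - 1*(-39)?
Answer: 2150/117 ≈ 18.376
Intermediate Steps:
k(y) = 39 + y (k(y) = y + 39 = 39 + y)
f = -73/117 (f = -5/8 + (1/8)/117 = -5/8 + (1/8)*(1/117) = -5/8 + 1/936 = -73/117 ≈ -0.62393)
k(-20) + f = (39 - 20) - 73/117 = 19 - 73/117 = 2150/117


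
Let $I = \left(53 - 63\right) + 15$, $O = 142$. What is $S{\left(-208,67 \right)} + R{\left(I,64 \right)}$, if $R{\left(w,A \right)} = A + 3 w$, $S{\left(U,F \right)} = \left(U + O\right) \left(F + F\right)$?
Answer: $-8765$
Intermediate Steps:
$I = 5$ ($I = -10 + 15 = 5$)
$S{\left(U,F \right)} = 2 F \left(142 + U\right)$ ($S{\left(U,F \right)} = \left(U + 142\right) \left(F + F\right) = \left(142 + U\right) 2 F = 2 F \left(142 + U\right)$)
$S{\left(-208,67 \right)} + R{\left(I,64 \right)} = 2 \cdot 67 \left(142 - 208\right) + \left(64 + 3 \cdot 5\right) = 2 \cdot 67 \left(-66\right) + \left(64 + 15\right) = -8844 + 79 = -8765$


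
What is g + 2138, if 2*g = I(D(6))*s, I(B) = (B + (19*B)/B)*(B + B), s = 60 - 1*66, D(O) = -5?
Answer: 2558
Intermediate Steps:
s = -6 (s = 60 - 66 = -6)
I(B) = 2*B*(19 + B) (I(B) = (B + 19)*(2*B) = (19 + B)*(2*B) = 2*B*(19 + B))
g = 420 (g = ((2*(-5)*(19 - 5))*(-6))/2 = ((2*(-5)*14)*(-6))/2 = (-140*(-6))/2 = (½)*840 = 420)
g + 2138 = 420 + 2138 = 2558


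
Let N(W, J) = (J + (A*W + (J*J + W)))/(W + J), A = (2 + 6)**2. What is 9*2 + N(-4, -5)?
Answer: 134/3 ≈ 44.667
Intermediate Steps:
A = 64 (A = 8**2 = 64)
N(W, J) = (J + J**2 + 65*W)/(J + W) (N(W, J) = (J + (64*W + (J*J + W)))/(W + J) = (J + (64*W + (J**2 + W)))/(J + W) = (J + (64*W + (W + J**2)))/(J + W) = (J + (J**2 + 65*W))/(J + W) = (J + J**2 + 65*W)/(J + W))
9*2 + N(-4, -5) = 9*2 + (-5 + (-5)**2 + 65*(-4))/(-5 - 4) = 18 + (-5 + 25 - 260)/(-9) = 18 - 1/9*(-240) = 18 + 80/3 = 134/3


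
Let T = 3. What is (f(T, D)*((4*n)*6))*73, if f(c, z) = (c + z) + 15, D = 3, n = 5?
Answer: 183960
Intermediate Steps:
f(c, z) = 15 + c + z
(f(T, D)*((4*n)*6))*73 = ((15 + 3 + 3)*((4*5)*6))*73 = (21*(20*6))*73 = (21*120)*73 = 2520*73 = 183960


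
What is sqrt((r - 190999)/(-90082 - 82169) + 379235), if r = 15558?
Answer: sqrt(1250231890990214)/57417 ≈ 615.82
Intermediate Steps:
sqrt((r - 190999)/(-90082 - 82169) + 379235) = sqrt((15558 - 190999)/(-90082 - 82169) + 379235) = sqrt(-175441/(-172251) + 379235) = sqrt(-175441*(-1/172251) + 379235) = sqrt(175441/172251 + 379235) = sqrt(65323783426/172251) = sqrt(1250231890990214)/57417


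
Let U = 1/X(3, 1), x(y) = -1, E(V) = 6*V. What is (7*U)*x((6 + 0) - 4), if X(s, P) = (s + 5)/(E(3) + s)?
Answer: -147/8 ≈ -18.375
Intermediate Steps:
X(s, P) = (5 + s)/(18 + s) (X(s, P) = (s + 5)/(6*3 + s) = (5 + s)/(18 + s))
U = 21/8 (U = 1/((5 + 3)/(18 + 3)) = 1/(8/21) = 21/8 ≈ 2.6250)
(7*U)*x((6 + 0) - 4) = (7*(21/8))*(-1) = (147/8)*(-1) = -147/8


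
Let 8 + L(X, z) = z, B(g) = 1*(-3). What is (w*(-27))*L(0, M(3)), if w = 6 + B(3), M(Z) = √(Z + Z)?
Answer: 648 - 81*√6 ≈ 449.59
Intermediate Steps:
B(g) = -3
M(Z) = √2*√Z (M(Z) = √(2*Z) = √2*√Z)
L(X, z) = -8 + z
w = 3 (w = 6 - 3 = 3)
(w*(-27))*L(0, M(3)) = (3*(-27))*(-8 + √2*√3) = -81*(-8 + √6) = 648 - 81*√6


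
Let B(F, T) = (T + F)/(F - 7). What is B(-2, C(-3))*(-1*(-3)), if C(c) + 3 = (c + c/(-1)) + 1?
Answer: 4/3 ≈ 1.3333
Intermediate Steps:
C(c) = -2 (C(c) = -3 + ((c + c/(-1)) + 1) = -3 + ((c + c*(-1)) + 1) = -3 + ((c - c) + 1) = -3 + (0 + 1) = -3 + 1 = -2)
B(F, T) = (F + T)/(-7 + F)
B(-2, C(-3))*(-1*(-3)) = ((-2 - 2)/(-7 - 2))*(-1*(-3)) = (-4/(-9))*3 = -1/9*(-4)*3 = (4/9)*3 = 4/3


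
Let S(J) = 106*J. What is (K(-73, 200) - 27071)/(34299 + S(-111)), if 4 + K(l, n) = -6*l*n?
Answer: 20175/7511 ≈ 2.6861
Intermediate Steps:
K(l, n) = -4 - 6*l*n
(K(-73, 200) - 27071)/(34299 + S(-111)) = ((-4 - 6*(-73)*200) - 27071)/(34299 + 106*(-111)) = ((-4 + 87600) - 27071)/(34299 - 11766) = (87596 - 27071)/22533 = 60525*(1/22533) = 20175/7511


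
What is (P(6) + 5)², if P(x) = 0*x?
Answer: 25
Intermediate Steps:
P(x) = 0
(P(6) + 5)² = (0 + 5)² = 5² = 25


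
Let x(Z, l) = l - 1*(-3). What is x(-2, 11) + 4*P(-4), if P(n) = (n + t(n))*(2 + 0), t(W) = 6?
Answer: 30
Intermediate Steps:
x(Z, l) = 3 + l (x(Z, l) = l + 3 = 3 + l)
P(n) = 12 + 2*n (P(n) = (n + 6)*(2 + 0) = (6 + n)*2 = 12 + 2*n)
x(-2, 11) + 4*P(-4) = (3 + 11) + 4*(12 + 2*(-4)) = 14 + 4*(12 - 8) = 14 + 4*4 = 14 + 16 = 30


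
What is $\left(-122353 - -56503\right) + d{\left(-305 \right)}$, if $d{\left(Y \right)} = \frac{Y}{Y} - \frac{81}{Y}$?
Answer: $- \frac{20083864}{305} \approx -65849.0$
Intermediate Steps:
$d{\left(Y \right)} = 1 - \frac{81}{Y}$
$\left(-122353 - -56503\right) + d{\left(-305 \right)} = \left(-122353 - -56503\right) + \frac{-81 - 305}{-305} = \left(-122353 + 56503\right) - - \frac{386}{305} = -65850 + \frac{386}{305} = - \frac{20083864}{305}$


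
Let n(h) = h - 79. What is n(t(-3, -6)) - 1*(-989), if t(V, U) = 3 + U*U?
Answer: 949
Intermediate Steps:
t(V, U) = 3 + U²
n(h) = -79 + h
n(t(-3, -6)) - 1*(-989) = (-79 + (3 + (-6)²)) - 1*(-989) = (-79 + (3 + 36)) + 989 = (-79 + 39) + 989 = -40 + 989 = 949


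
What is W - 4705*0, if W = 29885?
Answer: 29885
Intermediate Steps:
W - 4705*0 = 29885 - 4705*0 = 29885 - 1*0 = 29885 + 0 = 29885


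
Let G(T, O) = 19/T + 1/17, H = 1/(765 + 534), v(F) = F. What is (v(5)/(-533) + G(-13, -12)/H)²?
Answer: 272592482640625/82101721 ≈ 3.3202e+6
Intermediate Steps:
H = 1/1299 ≈ 0.00076982
G(T, O) = 1/17 + 19/T (G(T, O) = 19/T + 1*(1/17) = 19/T + 1/17 = 1/17 + 19/T)
(v(5)/(-533) + G(-13, -12)/H)² = (5/(-533) + ((1/17)*(323 - 13)/(-13))/(1/1299))² = (5*(-1/533) + ((1/17)*(-1/13)*310)*1299)² = (-5/533 - 310/221*1299)² = (-5/533 - 402690/221)² = (-16510375/9061)² = 272592482640625/82101721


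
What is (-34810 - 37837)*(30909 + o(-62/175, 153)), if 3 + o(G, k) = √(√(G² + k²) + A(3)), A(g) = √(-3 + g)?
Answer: -2245228182 - 72647*√7*716904469^(¼)/35 ≈ -2.2461e+9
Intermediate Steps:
o(G, k) = -3 + (G² + k²)^(¼) (o(G, k) = -3 + √(√(G² + k²) + √(-3 + 3)) = -3 + √(√(G² + k²) + √0) = -3 + √(√(G² + k²) + 0) = -3 + √(√(G² + k²)) = -3 + (G² + k²)^(¼))
(-34810 - 37837)*(30909 + o(-62/175, 153)) = (-34810 - 37837)*(30909 + (-3 + ((-62/175)² + 153²)^(¼))) = -72647*(30909 + (-3 + ((-62*1/175)² + 23409)^(¼))) = -72647*(30909 + (-3 + ((-62/175)² + 23409)^(¼))) = -72647*(30909 + (-3 + (3844/30625 + 23409)^(¼))) = -72647*(30909 + (-3 + (716904469/30625)^(¼))) = -72647*(30909 + (-3 + √7*716904469^(¼)/35)) = -72647*(30906 + √7*716904469^(¼)/35) = -2245228182 - 72647*√7*716904469^(¼)/35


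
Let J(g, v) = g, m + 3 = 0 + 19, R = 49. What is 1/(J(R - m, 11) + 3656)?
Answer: 1/3689 ≈ 0.00027108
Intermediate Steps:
m = 16 (m = -3 + (0 + 19) = -3 + 19 = 16)
1/(J(R - m, 11) + 3656) = 1/((49 - 1*16) + 3656) = 1/((49 - 16) + 3656) = 1/(33 + 3656) = 1/3689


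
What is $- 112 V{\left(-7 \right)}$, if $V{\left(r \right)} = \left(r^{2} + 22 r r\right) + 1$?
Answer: $-126336$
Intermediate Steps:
$V{\left(r \right)} = 1 + 23 r^{2}$ ($V{\left(r \right)} = \left(r^{2} + 22 r^{2}\right) + 1 = 23 r^{2} + 1 = 1 + 23 r^{2}$)
$- 112 V{\left(-7 \right)} = - 112 \left(1 + 23 \left(-7\right)^{2}\right) = - 112 \left(1 + 23 \cdot 49\right) = - 112 \left(1 + 1127\right) = \left(-112\right) 1128 = -126336$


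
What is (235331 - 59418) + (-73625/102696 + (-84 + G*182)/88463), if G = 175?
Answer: 1598130511527185/9084796248 ≈ 1.7591e+5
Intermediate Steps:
(235331 - 59418) + (-73625/102696 + (-84 + G*182)/88463) = (235331 - 59418) + (-73625/102696 + (-84 + 175*182)/88463) = 175913 + (-73625*1/102696 + (-84 + 31850)*(1/88463)) = 175913 + (-73625/102696 + 31766*(1/88463)) = 175913 + (-73625/102696 + 31766/88463) = 175913 - 3250847239/9084796248 = 1598130511527185/9084796248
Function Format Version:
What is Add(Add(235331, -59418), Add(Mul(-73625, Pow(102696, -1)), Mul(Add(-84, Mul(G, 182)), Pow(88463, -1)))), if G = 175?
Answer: Rational(1598130511527185, 9084796248) ≈ 1.7591e+5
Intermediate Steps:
Add(Add(235331, -59418), Add(Mul(-73625, Pow(102696, -1)), Mul(Add(-84, Mul(G, 182)), Pow(88463, -1)))) = Add(Add(235331, -59418), Add(Mul(-73625, Pow(102696, -1)), Mul(Add(-84, Mul(175, 182)), Pow(88463, -1)))) = Add(175913, Add(Mul(-73625, Rational(1, 102696)), Mul(Add(-84, 31850), Rational(1, 88463)))) = Add(175913, Add(Rational(-73625, 102696), Mul(31766, Rational(1, 88463)))) = Add(175913, Add(Rational(-73625, 102696), Rational(31766, 88463))) = Add(175913, Rational(-3250847239, 9084796248)) = Rational(1598130511527185, 9084796248)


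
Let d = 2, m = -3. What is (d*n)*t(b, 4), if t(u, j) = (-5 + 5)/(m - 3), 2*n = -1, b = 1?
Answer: 0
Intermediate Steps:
n = -½ (n = (½)*(-1) = -½ ≈ -0.50000)
t(u, j) = 0 (t(u, j) = (-5 + 5)/(-3 - 3) = 0/(-6) = 0*(-⅙) = 0)
(d*n)*t(b, 4) = (2*(-½))*0 = -1*0 = 0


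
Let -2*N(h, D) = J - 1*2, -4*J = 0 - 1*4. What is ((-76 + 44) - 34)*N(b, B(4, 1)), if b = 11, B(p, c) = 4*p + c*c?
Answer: -33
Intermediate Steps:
B(p, c) = c² + 4*p (B(p, c) = 4*p + c² = c² + 4*p)
J = 1 (J = -(0 - 1*4)/4 = -(0 - 4)/4 = -¼*(-4) = 1)
N(h, D) = ½ (N(h, D) = -(1 - 1*2)/2 = -(1 - 2)/2 = -½*(-1) = ½)
((-76 + 44) - 34)*N(b, B(4, 1)) = ((-76 + 44) - 34)*(½) = (-32 - 34)*(½) = -66*½ = -33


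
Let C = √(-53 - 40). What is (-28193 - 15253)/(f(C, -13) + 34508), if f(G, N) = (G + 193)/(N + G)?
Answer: -196347245640/155911717727 - 4474938*I*√93/155911717727 ≈ -1.2593 - 0.00027679*I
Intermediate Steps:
C = I*√93 (C = √(-93) = I*√93 ≈ 9.6436*I)
f(G, N) = (193 + G)/(G + N)
(-28193 - 15253)/(f(C, -13) + 34508) = (-28193 - 15253)/((193 + I*√93)/(I*√93 - 13) + 34508) = -43446/((193 + I*√93)/(-13 + I*√93) + 34508) = -43446/(34508 + (193 + I*√93)/(-13 + I*√93))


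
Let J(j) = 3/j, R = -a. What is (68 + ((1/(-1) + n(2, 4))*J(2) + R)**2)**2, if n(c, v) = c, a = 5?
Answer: 103041/16 ≈ 6440.1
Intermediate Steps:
R = -5 (R = -1*5 = -5)
(68 + ((1/(-1) + n(2, 4))*J(2) + R)**2)**2 = (68 + ((1/(-1) + 2)*(3/2) - 5)**2)**2 = (68 + ((-1 + 2)*(3*(1/2)) - 5)**2)**2 = (68 + (1*(3/2) - 5)**2)**2 = (68 + (3/2 - 5)**2)**2 = (68 + (-7/2)**2)**2 = (68 + 49/4)**2 = (321/4)**2 = 103041/16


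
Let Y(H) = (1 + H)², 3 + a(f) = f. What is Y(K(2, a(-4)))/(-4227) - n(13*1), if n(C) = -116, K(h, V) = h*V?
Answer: 490163/4227 ≈ 115.96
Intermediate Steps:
a(f) = -3 + f
K(h, V) = V*h
Y(K(2, a(-4)))/(-4227) - n(13*1) = (1 + (-3 - 4)*2)²/(-4227) - 1*(-116) = (1 - 7*2)²*(-1/4227) + 116 = (1 - 14)²*(-1/4227) + 116 = (-13)²*(-1/4227) + 116 = 169*(-1/4227) + 116 = -169/4227 + 116 = 490163/4227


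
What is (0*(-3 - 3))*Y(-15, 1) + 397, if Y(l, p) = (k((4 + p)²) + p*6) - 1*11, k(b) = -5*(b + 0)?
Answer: 397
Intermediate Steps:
k(b) = -5*b
Y(l, p) = -11 - 5*(4 + p)² + 6*p (Y(l, p) = (-5*(4 + p)² + p*6) - 1*11 = (-5*(4 + p)² + 6*p) - 11 = -11 - 5*(4 + p)² + 6*p)
(0*(-3 - 3))*Y(-15, 1) + 397 = (0*(-3 - 3))*(-11 - 5*(4 + 1)² + 6*1) + 397 = (0*(-6))*(-11 - 5*5² + 6) + 397 = 0*(-11 - 5*25 + 6) + 397 = 0*(-11 - 125 + 6) + 397 = 0*(-130) + 397 = 0 + 397 = 397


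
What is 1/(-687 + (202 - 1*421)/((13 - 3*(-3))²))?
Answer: -484/332727 ≈ -0.0014546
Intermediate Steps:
1/(-687 + (202 - 1*421)/((13 - 3*(-3))²)) = 1/(-687 + (202 - 421)/((13 + 9)²)) = 1/(-687 - 219/(22²)) = 1/(-687 - 219/484) = 1/(-332727/484) = -484/332727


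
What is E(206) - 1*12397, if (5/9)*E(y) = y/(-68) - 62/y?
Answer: -217176437/17510 ≈ -12403.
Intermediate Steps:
E(y) = -558/(5*y) - 9*y/340 (E(y) = 9*(y/(-68) - 62/y)/5 = 9*(y*(-1/68) - 62/y)/5 = 9*(-y/68 - 62/y)/5 = 9*(-62/y - y/68)/5 = -558/(5*y) - 9*y/340)
E(206) - 1*12397 = (9/340)*(-4216 - 1*206²)/206 - 1*12397 = (9/340)*(1/206)*(-4216 - 1*42436) - 12397 = (9/340)*(1/206)*(-4216 - 42436) - 12397 = (9/340)*(1/206)*(-46652) - 12397 = -104967/17510 - 12397 = -217176437/17510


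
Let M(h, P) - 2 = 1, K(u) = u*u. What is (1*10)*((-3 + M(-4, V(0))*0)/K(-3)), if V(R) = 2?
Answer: -10/3 ≈ -3.3333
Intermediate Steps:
K(u) = u²
M(h, P) = 3 (M(h, P) = 2 + 1 = 3)
(1*10)*((-3 + M(-4, V(0))*0)/K(-3)) = (1*10)*((-3 + 3*0)/((-3)²)) = 10*((-3 + 0)/9) = 10*(-3*⅑) = 10*(-⅓) = -10/3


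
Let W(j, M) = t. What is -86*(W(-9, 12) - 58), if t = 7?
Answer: 4386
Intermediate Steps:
W(j, M) = 7
-86*(W(-9, 12) - 58) = -86*(7 - 58) = -86*(-51) = 4386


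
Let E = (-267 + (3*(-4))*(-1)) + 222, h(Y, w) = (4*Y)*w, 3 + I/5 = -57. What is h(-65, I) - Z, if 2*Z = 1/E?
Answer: 5148001/66 ≈ 78000.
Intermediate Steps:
I = -300 (I = -15 + 5*(-57) = -15 - 285 = -300)
h(Y, w) = 4*Y*w
E = -33 (E = (-267 - 12*(-1)) + 222 = (-267 + 12) + 222 = -255 + 222 = -33)
Z = -1/66 (Z = (½)/(-33) = (½)*(-1/33) = -1/66 ≈ -0.015152)
h(-65, I) - Z = 4*(-65)*(-300) - 1*(-1/66) = 78000 + 1/66 = 5148001/66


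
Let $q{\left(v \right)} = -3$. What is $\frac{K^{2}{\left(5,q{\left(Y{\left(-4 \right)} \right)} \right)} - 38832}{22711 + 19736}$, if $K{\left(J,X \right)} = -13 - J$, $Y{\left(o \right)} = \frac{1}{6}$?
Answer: $- \frac{12836}{14149} \approx -0.9072$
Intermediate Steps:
$Y{\left(o \right)} = \frac{1}{6}$
$\frac{K^{2}{\left(5,q{\left(Y{\left(-4 \right)} \right)} \right)} - 38832}{22711 + 19736} = \frac{\left(-13 - 5\right)^{2} - 38832}{22711 + 19736} = \frac{\left(-13 - 5\right)^{2} - 38832}{42447} = \left(\left(-18\right)^{2} - 38832\right) \frac{1}{42447} = \left(324 - 38832\right) \frac{1}{42447} = \left(-38508\right) \frac{1}{42447} = - \frac{12836}{14149}$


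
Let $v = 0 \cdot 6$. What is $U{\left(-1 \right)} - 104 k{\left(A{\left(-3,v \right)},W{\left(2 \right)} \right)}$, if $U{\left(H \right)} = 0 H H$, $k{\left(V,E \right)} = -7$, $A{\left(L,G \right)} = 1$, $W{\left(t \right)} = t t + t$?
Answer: $728$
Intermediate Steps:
$W{\left(t \right)} = t + t^{2}$ ($W{\left(t \right)} = t^{2} + t = t + t^{2}$)
$v = 0$
$U{\left(H \right)} = 0$ ($U{\left(H \right)} = 0 H = 0$)
$U{\left(-1 \right)} - 104 k{\left(A{\left(-3,v \right)},W{\left(2 \right)} \right)} = 0 - -728 = 0 + 728 = 728$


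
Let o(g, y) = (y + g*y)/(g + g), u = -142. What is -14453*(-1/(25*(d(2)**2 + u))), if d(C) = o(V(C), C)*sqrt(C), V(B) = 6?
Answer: -260154/62675 ≈ -4.1508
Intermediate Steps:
o(g, y) = (y + g*y)/(2*g) (o(g, y) = (y + g*y)/((2*g)) = (y + g*y)*(1/(2*g)) = (y + g*y)/(2*g))
d(C) = 7*C**(3/2)/12 (d(C) = ((1/2)*C*(1 + 6)/6)*sqrt(C) = ((1/2)*C*(1/6)*7)*sqrt(C) = (7*C/12)*sqrt(C) = 7*C**(3/2)/12)
-14453*(-1/(25*(d(2)**2 + u))) = -14453*(-1/(25*((7*2**(3/2)/12)**2 - 142))) = -14453*(-1/(25*((7*(2*sqrt(2))/12)**2 - 142))) = -14453*(-1/(25*((7*sqrt(2)/6)**2 - 142))) = -14453*(-1/(25*(49/18 - 142))) = -14453/((-2507/18*(-25))) = -14453/62675/18 = -14453*18/62675 = -260154/62675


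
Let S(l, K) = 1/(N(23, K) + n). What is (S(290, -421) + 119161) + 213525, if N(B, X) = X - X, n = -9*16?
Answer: 47906783/144 ≈ 3.3269e+5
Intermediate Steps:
n = -144
N(B, X) = 0
S(l, K) = -1/144 (S(l, K) = 1/(0 - 144) = 1/(-144) = -1/144)
(S(290, -421) + 119161) + 213525 = (-1/144 + 119161) + 213525 = 17159183/144 + 213525 = 47906783/144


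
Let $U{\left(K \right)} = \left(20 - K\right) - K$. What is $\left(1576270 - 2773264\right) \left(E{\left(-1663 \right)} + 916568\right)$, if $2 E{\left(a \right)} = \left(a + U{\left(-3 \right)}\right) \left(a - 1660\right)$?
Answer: $-4352801050839$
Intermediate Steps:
$U{\left(K \right)} = 20 - 2 K$
$E{\left(a \right)} = \frac{\left(-1660 + a\right) \left(26 + a\right)}{2}$ ($E{\left(a \right)} = \frac{\left(a + \left(20 - -6\right)\right) \left(a - 1660\right)}{2} = \frac{\left(a + \left(20 + 6\right)\right) \left(-1660 + a\right)}{2} = \frac{\left(a + 26\right) \left(-1660 + a\right)}{2} = \frac{\left(26 + a\right) \left(-1660 + a\right)}{2} = \frac{\left(-1660 + a\right) \left(26 + a\right)}{2}$)
$\left(1576270 - 2773264\right) \left(E{\left(-1663 \right)} + 916568\right) = \left(1576270 - 2773264\right) \left(\left(-21580 + \frac{\left(-1663\right)^{2}}{2} - -1358671\right) + 916568\right) = - 1196994 \left(\left(-21580 + \frac{1}{2} \cdot 2765569 + 1358671\right) + 916568\right) = - 1196994 \left(\left(-21580 + \frac{2765569}{2} + 1358671\right) + 916568\right) = - 1196994 \left(\frac{5439751}{2} + 916568\right) = \left(-1196994\right) \frac{7272887}{2} = -4352801050839$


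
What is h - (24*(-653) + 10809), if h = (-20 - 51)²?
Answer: 9904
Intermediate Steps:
h = 5041 (h = (-71)² = 5041)
h - (24*(-653) + 10809) = 5041 - (24*(-653) + 10809) = 5041 - (-15672 + 10809) = 5041 - 1*(-4863) = 5041 + 4863 = 9904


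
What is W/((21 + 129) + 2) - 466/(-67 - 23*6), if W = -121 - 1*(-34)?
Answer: 52997/31160 ≈ 1.7008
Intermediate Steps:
W = -87 (W = -121 + 34 = -87)
W/((21 + 129) + 2) - 466/(-67 - 23*6) = -87/((21 + 129) + 2) - 466/(-67 - 23*6) = -87/(150 + 2) - 466/(-67 - 138) = -87/152 - 466/(-205) = -87*1/152 - 466*(-1/205) = -87/152 + 466/205 = 52997/31160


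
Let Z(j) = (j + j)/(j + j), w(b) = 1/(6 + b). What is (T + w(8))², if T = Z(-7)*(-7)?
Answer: 9409/196 ≈ 48.005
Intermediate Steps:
Z(j) = 1 (Z(j) = (2*j)/((2*j)) = (2*j)*(1/(2*j)) = 1)
T = -7 (T = 1*(-7) = -7)
(T + w(8))² = (-7 + 1/(6 + 8))² = (-7 + 1/14)² = (-97/14)² = 9409/196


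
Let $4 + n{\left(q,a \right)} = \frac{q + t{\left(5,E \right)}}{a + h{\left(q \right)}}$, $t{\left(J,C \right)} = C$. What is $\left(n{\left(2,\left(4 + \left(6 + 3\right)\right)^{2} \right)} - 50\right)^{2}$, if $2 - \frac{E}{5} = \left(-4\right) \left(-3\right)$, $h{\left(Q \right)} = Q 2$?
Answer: $\frac{88172100}{29929} \approx 2946.0$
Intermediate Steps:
$h{\left(Q \right)} = 2 Q$
$E = -50$ ($E = 10 - 5 \left(\left(-4\right) \left(-3\right)\right) = 10 - 60 = -50$)
$n{\left(q,a \right)} = -4 + \frac{-50 + q}{a + 2 q}$ ($n{\left(q,a \right)} = -4 + \frac{q - 50}{a + 2 q} = -4 + \frac{-50 + q}{a + 2 q}$)
$\left(n{\left(2,\left(4 + \left(6 + 3\right)\right)^{2} \right)} - 50\right)^{2} = \left(\frac{-50 - 14 - 4 \left(4 + \left(6 + 3\right)\right)^{2}}{\left(4 + \left(6 + 3\right)\right)^{2} + 2 \cdot 2} - 50\right)^{2} = \left(\frac{-50 - 14 - 4 \left(4 + 9\right)^{2}}{\left(4 + 9\right)^{2} + 4} - 50\right)^{2} = \left(\frac{-50 - 14 - 4 \cdot 13^{2}}{13^{2} + 4} - 50\right)^{2} = \left(\frac{-50 - 14 - 676}{169 + 4} - 50\right)^{2} = \left(\frac{-50 - 14 - 676}{173} - 50\right)^{2} = \left(\frac{1}{173} \left(-740\right) - 50\right)^{2} = \left(- \frac{740}{173} - 50\right)^{2} = \left(- \frac{9390}{173}\right)^{2} = \frac{88172100}{29929}$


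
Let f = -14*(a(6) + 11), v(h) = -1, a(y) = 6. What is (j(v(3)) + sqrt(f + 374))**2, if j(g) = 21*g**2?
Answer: 577 + 84*sqrt(34) ≈ 1066.8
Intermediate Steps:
f = -238 (f = -14*(6 + 11) = -14*17 = -238)
(j(v(3)) + sqrt(f + 374))**2 = (21*(-1)**2 + sqrt(-238 + 374))**2 = (21*1 + sqrt(136))**2 = (21 + 2*sqrt(34))**2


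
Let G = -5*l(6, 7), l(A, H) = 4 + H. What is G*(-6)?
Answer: 330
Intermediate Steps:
G = -55 (G = -5*(4 + 7) = -5*11 = -55)
G*(-6) = -55*(-6) = 330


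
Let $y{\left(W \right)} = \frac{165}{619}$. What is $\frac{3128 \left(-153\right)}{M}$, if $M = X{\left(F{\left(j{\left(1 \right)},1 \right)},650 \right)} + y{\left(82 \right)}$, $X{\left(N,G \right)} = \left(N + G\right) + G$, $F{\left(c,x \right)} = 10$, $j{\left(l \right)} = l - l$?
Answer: $- \frac{296243496}{811055} \approx -365.26$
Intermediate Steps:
$j{\left(l \right)} = 0$
$X{\left(N,G \right)} = N + 2 G$ ($X{\left(N,G \right)} = \left(G + N\right) + G = N + 2 G$)
$y{\left(W \right)} = \frac{165}{619}$ ($y{\left(W \right)} = 165 \cdot \frac{1}{619} = \frac{165}{619}$)
$M = \frac{811055}{619}$ ($M = \left(10 + 2 \cdot 650\right) + \frac{165}{619} = \left(10 + 1300\right) + \frac{165}{619} = 1310 + \frac{165}{619} = \frac{811055}{619} \approx 1310.3$)
$\frac{3128 \left(-153\right)}{M} = \frac{3128 \left(-153\right)}{\frac{811055}{619}} = \left(-478584\right) \frac{619}{811055} = - \frac{296243496}{811055}$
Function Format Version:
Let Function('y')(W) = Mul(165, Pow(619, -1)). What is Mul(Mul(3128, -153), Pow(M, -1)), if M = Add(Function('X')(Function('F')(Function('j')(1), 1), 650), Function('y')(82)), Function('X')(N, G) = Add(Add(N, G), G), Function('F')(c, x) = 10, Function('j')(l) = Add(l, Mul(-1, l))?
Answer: Rational(-296243496, 811055) ≈ -365.26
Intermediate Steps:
Function('j')(l) = 0
Function('X')(N, G) = Add(N, Mul(2, G)) (Function('X')(N, G) = Add(Add(G, N), G) = Add(N, Mul(2, G)))
Function('y')(W) = Rational(165, 619) (Function('y')(W) = Mul(165, Rational(1, 619)) = Rational(165, 619))
M = Rational(811055, 619) (M = Add(Add(10, Mul(2, 650)), Rational(165, 619)) = Add(Add(10, 1300), Rational(165, 619)) = Add(1310, Rational(165, 619)) = Rational(811055, 619) ≈ 1310.3)
Mul(Mul(3128, -153), Pow(M, -1)) = Mul(Mul(3128, -153), Pow(Rational(811055, 619), -1)) = Mul(-478584, Rational(619, 811055)) = Rational(-296243496, 811055)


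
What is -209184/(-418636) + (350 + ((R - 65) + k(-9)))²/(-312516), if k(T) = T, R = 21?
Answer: 790163445/3634179116 ≈ 0.21743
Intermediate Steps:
-209184/(-418636) + (350 + ((R - 65) + k(-9)))²/(-312516) = -209184/(-418636) + (350 + ((21 - 65) - 9))²/(-312516) = -209184*(-1/418636) + (350 + (-44 - 9))²*(-1/312516) = 52296/104659 + (350 - 53)²*(-1/312516) = 52296/104659 + 297²*(-1/312516) = 52296/104659 + 88209*(-1/312516) = 52296/104659 - 9801/34724 = 790163445/3634179116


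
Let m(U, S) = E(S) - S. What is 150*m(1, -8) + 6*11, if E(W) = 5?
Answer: 2016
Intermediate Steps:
m(U, S) = 5 - S
150*m(1, -8) + 6*11 = 150*(5 - 1*(-8)) + 6*11 = 150*(5 + 8) + 66 = 150*13 + 66 = 1950 + 66 = 2016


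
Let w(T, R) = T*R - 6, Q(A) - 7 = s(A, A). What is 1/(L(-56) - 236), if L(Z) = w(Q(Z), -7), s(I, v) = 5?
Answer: -1/326 ≈ -0.0030675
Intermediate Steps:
Q(A) = 12 (Q(A) = 7 + 5 = 12)
w(T, R) = -6 + R*T (w(T, R) = R*T - 6 = -6 + R*T)
L(Z) = -90 (L(Z) = -6 - 7*12 = -6 - 84 = -90)
1/(L(-56) - 236) = 1/(-90 - 236) = 1/(-326) = -1/326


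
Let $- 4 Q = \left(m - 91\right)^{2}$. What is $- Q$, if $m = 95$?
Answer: $4$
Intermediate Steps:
$Q = -4$ ($Q = - \frac{\left(95 - 91\right)^{2}}{4} = - \frac{4^{2}}{4} = \left(- \frac{1}{4}\right) 16 = -4$)
$- Q = \left(-1\right) \left(-4\right) = 4$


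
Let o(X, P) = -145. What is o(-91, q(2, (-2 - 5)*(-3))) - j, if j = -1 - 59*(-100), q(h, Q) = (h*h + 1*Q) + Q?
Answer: -6044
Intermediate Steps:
q(h, Q) = h² + 2*Q (q(h, Q) = (h² + Q) + Q = (Q + h²) + Q = h² + 2*Q)
j = 5899 (j = -1 + 5900 = 5899)
o(-91, q(2, (-2 - 5)*(-3))) - j = -145 - 1*5899 = -145 - 5899 = -6044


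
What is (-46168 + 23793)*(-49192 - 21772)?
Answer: 1587819500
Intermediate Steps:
(-46168 + 23793)*(-49192 - 21772) = -22375*(-70964) = 1587819500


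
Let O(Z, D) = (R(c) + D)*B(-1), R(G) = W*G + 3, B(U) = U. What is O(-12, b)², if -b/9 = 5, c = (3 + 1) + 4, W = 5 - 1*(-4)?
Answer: 900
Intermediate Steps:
W = 9 (W = 5 + 4 = 9)
c = 8 (c = 4 + 4 = 8)
b = -45 (b = -9*5 = -45)
R(G) = 3 + 9*G (R(G) = 9*G + 3 = 3 + 9*G)
O(Z, D) = -75 - D (O(Z, D) = ((3 + 9*8) + D)*(-1) = ((3 + 72) + D)*(-1) = (75 + D)*(-1) = -75 - D)
O(-12, b)² = (-75 - 1*(-45))² = (-75 + 45)² = (-30)² = 900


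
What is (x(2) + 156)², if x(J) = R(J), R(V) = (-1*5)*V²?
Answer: 18496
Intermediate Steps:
R(V) = -5*V²
x(J) = -5*J²
(x(2) + 156)² = (-5*2² + 156)² = (-5*4 + 156)² = (-20 + 156)² = 136² = 18496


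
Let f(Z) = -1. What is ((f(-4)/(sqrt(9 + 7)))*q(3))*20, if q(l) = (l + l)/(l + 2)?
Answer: -6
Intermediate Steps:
q(l) = 2*l/(2 + l) (q(l) = (2*l)/(2 + l) = 2*l/(2 + l))
((f(-4)/(sqrt(9 + 7)))*q(3))*20 = ((-1/(sqrt(9 + 7)))*(2*3/(2 + 3)))*20 = ((-1/(sqrt(16)))*(2*3/5))*20 = ((-1/4)*(2*3*(1/5)))*20 = (-1*1/4*(6/5))*20 = -1/4*6/5*20 = -3/10*20 = -6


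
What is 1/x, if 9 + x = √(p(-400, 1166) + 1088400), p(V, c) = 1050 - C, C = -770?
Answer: 9/1090139 + 38*√755/1090139 ≈ 0.00096606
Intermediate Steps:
p(V, c) = 1820 (p(V, c) = 1050 - 1*(-770) = 1050 + 770 = 1820)
x = -9 + 38*√755 (x = -9 + √(1820 + 1088400) = -9 + √1090220 = -9 + 38*√755 ≈ 1035.1)
1/x = 1/(-9 + 38*√755)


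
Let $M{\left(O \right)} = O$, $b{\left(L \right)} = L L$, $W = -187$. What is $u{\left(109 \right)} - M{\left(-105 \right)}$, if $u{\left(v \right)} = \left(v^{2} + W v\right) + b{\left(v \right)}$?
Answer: $3484$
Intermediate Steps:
$b{\left(L \right)} = L^{2}$
$u{\left(v \right)} = - 187 v + 2 v^{2}$ ($u{\left(v \right)} = \left(v^{2} - 187 v\right) + v^{2} = - 187 v + 2 v^{2}$)
$u{\left(109 \right)} - M{\left(-105 \right)} = 109 \left(-187 + 2 \cdot 109\right) - -105 = 109 \left(-187 + 218\right) + 105 = 109 \cdot 31 + 105 = 3379 + 105 = 3484$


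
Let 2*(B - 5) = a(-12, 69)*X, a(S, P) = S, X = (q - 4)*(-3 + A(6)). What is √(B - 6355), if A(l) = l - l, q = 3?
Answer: 4*I*√398 ≈ 79.8*I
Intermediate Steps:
A(l) = 0
X = 3 (X = (3 - 4)*(-3 + 0) = -1*(-3) = 3)
B = -13 (B = 5 + (-12*3)/2 = 5 + (½)*(-36) = 5 - 18 = -13)
√(B - 6355) = √(-13 - 6355) = √(-6368) = 4*I*√398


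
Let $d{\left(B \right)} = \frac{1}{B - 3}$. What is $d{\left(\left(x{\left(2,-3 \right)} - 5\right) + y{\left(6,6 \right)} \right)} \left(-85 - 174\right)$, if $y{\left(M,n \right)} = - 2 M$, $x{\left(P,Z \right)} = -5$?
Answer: $\frac{259}{25} \approx 10.36$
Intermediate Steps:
$d{\left(B \right)} = \frac{1}{-3 + B}$
$d{\left(\left(x{\left(2,-3 \right)} - 5\right) + y{\left(6,6 \right)} \right)} \left(-85 - 174\right) = \frac{-85 - 174}{-3 - 22} = \frac{1}{-3 - 22} \left(-259\right) = \frac{1}{-25} \left(-259\right) = \left(- \frac{1}{25}\right) \left(-259\right) = \frac{259}{25}$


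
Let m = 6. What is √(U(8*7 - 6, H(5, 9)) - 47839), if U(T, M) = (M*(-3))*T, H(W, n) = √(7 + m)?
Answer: √(-47839 - 150*√13) ≈ 219.95*I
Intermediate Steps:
H(W, n) = √13 (H(W, n) = √(7 + 6) = √13)
U(T, M) = -3*M*T (U(T, M) = (-3*M)*T = -3*M*T)
√(U(8*7 - 6, H(5, 9)) - 47839) = √(-3*√13*(8*7 - 6) - 47839) = √(-3*√13*(56 - 6) - 47839) = √(-3*√13*50 - 47839) = √(-150*√13 - 47839) = √(-47839 - 150*√13)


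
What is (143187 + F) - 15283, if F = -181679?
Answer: -53775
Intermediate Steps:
(143187 + F) - 15283 = (143187 - 181679) - 15283 = -38492 - 15283 = -53775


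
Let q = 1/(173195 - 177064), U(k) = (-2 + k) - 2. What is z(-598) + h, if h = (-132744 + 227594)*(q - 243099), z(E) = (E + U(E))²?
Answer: -89205599175200/3869 ≈ -2.3056e+10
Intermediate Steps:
U(k) = -4 + k
q = -1/3869 (q = 1/(-3869) = -1/3869 ≈ -0.00025846)
z(E) = (-4 + 2*E)² (z(E) = (E + (-4 + E))² = (-4 + 2*E)²)
h = -89211170535200/3869 (h = (-132744 + 227594)*(-1/3869 - 243099) = 94850*(-940550032/3869) = -89211170535200/3869 ≈ -2.3058e+10)
z(-598) + h = 4*(-2 - 598)² - 89211170535200/3869 = 4*(-600)² - 89211170535200/3869 = 4*360000 - 89211170535200/3869 = 1440000 - 89211170535200/3869 = -89205599175200/3869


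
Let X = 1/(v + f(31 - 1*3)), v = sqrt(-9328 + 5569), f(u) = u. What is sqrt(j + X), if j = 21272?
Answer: sqrt((595617 + 21272*I*sqrt(3759))/(28 + I*sqrt(3759))) ≈ 145.85 - 0.e-5*I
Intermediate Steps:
v = I*sqrt(3759) (v = sqrt(-3759) = I*sqrt(3759) ≈ 61.311*I)
X = 1/(28 + I*sqrt(3759)) (X = 1/(I*sqrt(3759) + (31 - 1*3)) = 1/(I*sqrt(3759) + (31 - 3)) = 1/(I*sqrt(3759) + 28) = 1/(28 + I*sqrt(3759)) ≈ 0.0061633 - 0.013496*I)
sqrt(j + X) = sqrt(21272 + (4/649 - I*sqrt(3759)/4543)) = sqrt(13805532/649 - I*sqrt(3759)/4543)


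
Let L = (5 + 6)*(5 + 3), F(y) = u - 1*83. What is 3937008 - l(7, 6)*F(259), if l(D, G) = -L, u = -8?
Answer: 3929000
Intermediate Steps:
F(y) = -91 (F(y) = -8 - 1*83 = -8 - 83 = -91)
L = 88 (L = 11*8 = 88)
l(D, G) = -88 (l(D, G) = -1*88 = -88)
3937008 - l(7, 6)*F(259) = 3937008 - (-88)*(-91) = 3937008 - 1*8008 = 3937008 - 8008 = 3929000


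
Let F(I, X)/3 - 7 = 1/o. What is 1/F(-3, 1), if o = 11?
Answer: 11/234 ≈ 0.047009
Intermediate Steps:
F(I, X) = 234/11 (F(I, X) = 21 + 3/11 = 234/11)
1/F(-3, 1) = 1/(234/11) = 11/234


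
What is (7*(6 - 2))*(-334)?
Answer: -9352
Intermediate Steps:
(7*(6 - 2))*(-334) = (7*4)*(-334) = 28*(-334) = -9352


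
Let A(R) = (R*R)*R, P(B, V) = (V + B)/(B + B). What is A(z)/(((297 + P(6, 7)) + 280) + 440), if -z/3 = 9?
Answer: -236196/12217 ≈ -19.333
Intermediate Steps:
z = -27 (z = -3*9 = -27)
P(B, V) = (B + V)/(2*B) (P(B, V) = (B + V)/((2*B)) = (B + V)*(1/(2*B)) = (B + V)/(2*B))
A(R) = R**3 (A(R) = R**2*R = R**3)
A(z)/(((297 + P(6, 7)) + 280) + 440) = (-27)**3/(((297 + (1/2)*(6 + 7)/6) + 280) + 440) = -19683/(((297 + (1/2)*(1/6)*13) + 280) + 440) = -19683/(((297 + 13/12) + 280) + 440) = -19683/((3577/12 + 280) + 440) = -19683/(6937/12 + 440) = -19683/(12217/12) = (12/12217)*(-19683) = -236196/12217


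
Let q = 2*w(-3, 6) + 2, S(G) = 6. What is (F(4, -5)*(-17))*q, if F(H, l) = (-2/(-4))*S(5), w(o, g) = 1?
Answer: -204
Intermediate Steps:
q = 4 (q = 2*1 + 2 = 2 + 2 = 4)
F(H, l) = 3 (F(H, l) = (-2/(-4))*6 = -¼*(-2)*6 = (½)*6 = 3)
(F(4, -5)*(-17))*q = (3*(-17))*4 = -51*4 = -204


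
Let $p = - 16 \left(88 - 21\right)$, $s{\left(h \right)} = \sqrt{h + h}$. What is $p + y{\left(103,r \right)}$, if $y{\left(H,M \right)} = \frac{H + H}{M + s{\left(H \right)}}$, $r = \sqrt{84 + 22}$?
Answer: $\frac{2 \left(103 - 536 \sqrt{106} - 536 \sqrt{206}\right)}{\sqrt{106} + \sqrt{206}} \approx -1063.6$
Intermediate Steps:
$r = \sqrt{106} \approx 10.296$
$s{\left(h \right)} = \sqrt{2} \sqrt{h}$ ($s{\left(h \right)} = \sqrt{2 h} = \sqrt{2} \sqrt{h}$)
$y{\left(H,M \right)} = \frac{2 H}{M + \sqrt{2} \sqrt{H}}$ ($y{\left(H,M \right)} = \frac{H + H}{M + \sqrt{2} \sqrt{H}} = \frac{2 H}{M + \sqrt{2} \sqrt{H}}$)
$p = -1072$ ($p = \left(-16\right) 67 = -1072$)
$p + y{\left(103,r \right)} = -1072 + 2 \cdot 103 \frac{1}{\sqrt{106} + \sqrt{2} \sqrt{103}} = -1072 + 2 \cdot 103 \frac{1}{\sqrt{106} + \sqrt{206}} = -1072 + \frac{206}{\sqrt{106} + \sqrt{206}}$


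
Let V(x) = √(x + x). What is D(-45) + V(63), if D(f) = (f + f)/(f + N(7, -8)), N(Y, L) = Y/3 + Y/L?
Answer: 432/209 + 3*√14 ≈ 13.292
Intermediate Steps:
V(x) = √2*√x (V(x) = √(2*x) = √2*√x)
N(Y, L) = Y/3 + Y/L (N(Y, L) = Y*(⅓) + Y/L = Y/3 + Y/L)
D(f) = 2*f/(35/24 + f) (D(f) = (f + f)/(f + ((⅓)*7 + 7/(-8))) = (2*f)/(f + (7/3 + 7*(-⅛))) = (2*f)/(f + (7/3 - 7/8)) = (2*f)/(f + 35/24) = (2*f)/(35/24 + f) = 2*f/(35/24 + f))
D(-45) + V(63) = 48*(-45)/(35 + 24*(-45)) + √2*√63 = 48*(-45)/(35 - 1080) + √2*(3*√7) = 48*(-45)/(-1045) + 3*√14 = 48*(-45)*(-1/1045) + 3*√14 = 432/209 + 3*√14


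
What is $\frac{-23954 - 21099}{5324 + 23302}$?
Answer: $- \frac{45053}{28626} \approx -1.5738$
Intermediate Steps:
$\frac{-23954 - 21099}{5324 + 23302} = - \frac{45053}{28626}$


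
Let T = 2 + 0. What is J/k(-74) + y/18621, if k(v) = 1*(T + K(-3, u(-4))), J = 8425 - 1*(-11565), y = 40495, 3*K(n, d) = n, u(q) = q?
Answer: 372274285/18621 ≈ 19992.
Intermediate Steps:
T = 2
K(n, d) = n/3
J = 19990 (J = 8425 + 11565 = 19990)
k(v) = 1 (k(v) = 1*(2 + (1/3)*(-3)) = 1*(2 - 1) = 1*1 = 1)
J/k(-74) + y/18621 = 19990/1 + 40495/18621 = 19990*1 + 40495*(1/18621) = 19990 + 40495/18621 = 372274285/18621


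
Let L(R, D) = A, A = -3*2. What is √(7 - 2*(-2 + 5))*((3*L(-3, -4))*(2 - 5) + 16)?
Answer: 70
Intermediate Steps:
A = -6
L(R, D) = -6
√(7 - 2*(-2 + 5))*((3*L(-3, -4))*(2 - 5) + 16) = √(7 - 2*(-2 + 5))*((3*(-6))*(2 - 5) + 16) = √(7 - 2*3)*(-18*(-3) + 16) = √(7 - 6)*(54 + 16) = √1*70 = 1*70 = 70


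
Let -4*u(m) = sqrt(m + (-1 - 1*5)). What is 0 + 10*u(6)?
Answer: 0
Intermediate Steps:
u(m) = -sqrt(-6 + m)/4 (u(m) = -sqrt(m + (-1 - 1*5))/4 = -sqrt(m + (-1 - 5))/4 = -sqrt(m - 6)/4 = -sqrt(-6 + m)/4)
0 + 10*u(6) = 0 + 10*(-sqrt(-6 + 6)/4) = 0 + 10*(-sqrt(0)/4) = 0 + 10*(-1/4*0) = 0 + 10*0 = 0 + 0 = 0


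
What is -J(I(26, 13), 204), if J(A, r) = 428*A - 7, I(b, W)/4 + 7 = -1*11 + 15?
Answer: 5143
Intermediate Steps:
I(b, W) = -12 (I(b, W) = -28 + 4*(-1*11 + 15) = -28 + 4*(-11 + 15) = -28 + 4*4 = -28 + 16 = -12)
J(A, r) = -7 + 428*A
-J(I(26, 13), 204) = -(-7 + 428*(-12)) = -(-7 - 5136) = -1*(-5143) = 5143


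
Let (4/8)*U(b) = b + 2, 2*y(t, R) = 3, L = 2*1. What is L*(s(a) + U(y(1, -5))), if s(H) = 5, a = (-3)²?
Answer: 24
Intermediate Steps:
L = 2
y(t, R) = 3/2 (y(t, R) = (½)*3 = 3/2)
U(b) = 4 + 2*b (U(b) = 2*(b + 2) = 2*(2 + b) = 4 + 2*b)
a = 9
L*(s(a) + U(y(1, -5))) = 2*(5 + (4 + 2*(3/2))) = 2*(5 + (4 + 3)) = 2*(5 + 7) = 2*12 = 24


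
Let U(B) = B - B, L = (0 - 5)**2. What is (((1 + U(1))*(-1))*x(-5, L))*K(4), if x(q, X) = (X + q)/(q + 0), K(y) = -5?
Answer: -20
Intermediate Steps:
L = 25 (L = (-5)**2 = 25)
U(B) = 0
x(q, X) = (X + q)/q
(((1 + U(1))*(-1))*x(-5, L))*K(4) = (((1 + 0)*(-1))*((25 - 5)/(-5)))*(-5) = ((1*(-1))*(-1/5*20))*(-5) = -1*(-4)*(-5) = 4*(-5) = -20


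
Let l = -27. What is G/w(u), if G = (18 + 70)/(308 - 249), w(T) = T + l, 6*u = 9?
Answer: -176/3009 ≈ -0.058491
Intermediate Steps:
u = 3/2 (u = (⅙)*9 = 3/2 ≈ 1.5000)
w(T) = -27 + T (w(T) = T - 27 = -27 + T)
G = 88/59 ≈ 1.4915
G/w(u) = 88/(59*(-27 + 3/2)) = 88/(59*(-51/2)) = (88/59)*(-2/51) = -176/3009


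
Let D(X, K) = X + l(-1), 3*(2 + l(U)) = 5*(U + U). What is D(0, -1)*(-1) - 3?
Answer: 7/3 ≈ 2.3333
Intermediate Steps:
l(U) = -2 + 10*U/3 (l(U) = -2 + (5*(U + U))/3 = -2 + (5*(2*U))/3 = -2 + (10*U)/3 = -2 + 10*U/3)
D(X, K) = -16/3 + X (D(X, K) = X + (-2 + (10/3)*(-1)) = X + (-2 - 10/3) = X - 16/3 = -16/3 + X)
D(0, -1)*(-1) - 3 = (-16/3 + 0)*(-1) - 3 = -16/3*(-1) - 3 = 16/3 - 3 = 7/3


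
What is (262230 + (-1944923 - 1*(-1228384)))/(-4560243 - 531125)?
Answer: 454309/5091368 ≈ 0.089231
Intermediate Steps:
(262230 + (-1944923 - 1*(-1228384)))/(-4560243 - 531125) = (262230 + (-1944923 + 1228384))/(-5091368) = (262230 - 716539)*(-1/5091368) = -454309*(-1/5091368) = 454309/5091368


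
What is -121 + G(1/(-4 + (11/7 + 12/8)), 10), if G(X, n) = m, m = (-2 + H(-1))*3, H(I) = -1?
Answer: -130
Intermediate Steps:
m = -9 (m = (-2 - 1)*3 = -3*3 = -9)
G(X, n) = -9
-121 + G(1/(-4 + (11/7 + 12/8)), 10) = -121 - 9 = -130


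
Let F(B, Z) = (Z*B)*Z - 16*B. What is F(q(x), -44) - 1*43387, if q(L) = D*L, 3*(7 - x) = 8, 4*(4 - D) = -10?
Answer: 10693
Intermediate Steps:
D = 13/2 (D = 4 - ¼*(-10) = 4 + 5/2 = 13/2 ≈ 6.5000)
x = 13/3 (x = 7 - ⅓*8 = 7 - 8/3 = 13/3 ≈ 4.3333)
q(L) = 13*L/2
F(B, Z) = -16*B + B*Z² (F(B, Z) = (B*Z)*Z - 16*B = B*Z² - 16*B = -16*B + B*Z²)
F(q(x), -44) - 1*43387 = ((13/2)*(13/3))*(-16 + (-44)²) - 1*43387 = 169*(-16 + 1936)/6 - 43387 = (169/6)*1920 - 43387 = 54080 - 43387 = 10693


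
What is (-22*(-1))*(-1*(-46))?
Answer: 1012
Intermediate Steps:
(-22*(-1))*(-1*(-46)) = 22*46 = 1012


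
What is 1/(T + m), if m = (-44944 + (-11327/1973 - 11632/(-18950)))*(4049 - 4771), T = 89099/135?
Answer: 504742725/16380884971723823 ≈ 3.0813e-8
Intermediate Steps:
T = 89099/135 (T = 89099*(1/135) = 89099/135 ≈ 659.99)
m = 606687105380154/18694175 (m = (-44944 + (-11327*1/1973 - 11632*(-1/18950)))*(-722) = (-44944 + (-11327/1973 + 5816/9475))*(-722) = (-44944 - 95848357/18694175)*(-722) = -840286849557/18694175*(-722) = 606687105380154/18694175 ≈ 3.2453e+7)
1/(T + m) = 1/(89099/135 + 606687105380154/18694175) = 1/(16380884971723823/504742725) = 504742725/16380884971723823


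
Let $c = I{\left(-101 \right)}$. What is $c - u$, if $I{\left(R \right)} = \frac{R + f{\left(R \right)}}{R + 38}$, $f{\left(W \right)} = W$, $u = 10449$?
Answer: $- \frac{658085}{63} \approx -10446.0$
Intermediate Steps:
$I{\left(R \right)} = \frac{2 R}{38 + R}$ ($I{\left(R \right)} = \frac{R + R}{R + 38} = \frac{2 R}{38 + R}$)
$c = \frac{202}{63}$ ($c = 2 \left(-101\right) \frac{1}{38 - 101} = 2 \left(-101\right) \frac{1}{-63} = 2 \left(-101\right) \left(- \frac{1}{63}\right) = \frac{202}{63} \approx 3.2063$)
$c - u = \frac{202}{63} - 10449 = - \frac{658085}{63}$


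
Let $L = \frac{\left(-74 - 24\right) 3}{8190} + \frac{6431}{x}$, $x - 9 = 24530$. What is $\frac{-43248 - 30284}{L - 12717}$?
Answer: $\frac{351858340860}{60851098013} \approx 5.7823$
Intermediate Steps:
$x = 24539$ ($x = 9 + 24530 = 24539$)
$L = \frac{1082272}{4785105}$ ($L = \frac{\left(-74 - 24\right) 3}{8190} + \frac{6431}{24539} = \left(-98\right) 3 \cdot \frac{1}{8190} + 6431 \cdot \frac{1}{24539} = \left(-294\right) \frac{1}{8190} + \frac{6431}{24539} = - \frac{7}{195} + \frac{6431}{24539} = \frac{1082272}{4785105} \approx 0.22618$)
$\frac{-43248 - 30284}{L - 12717} = \frac{-43248 - 30284}{\frac{1082272}{4785105} - 12717} = - \frac{73532}{- \frac{60851098013}{4785105}} = \left(-73532\right) \left(- \frac{4785105}{60851098013}\right) = \frac{351858340860}{60851098013}$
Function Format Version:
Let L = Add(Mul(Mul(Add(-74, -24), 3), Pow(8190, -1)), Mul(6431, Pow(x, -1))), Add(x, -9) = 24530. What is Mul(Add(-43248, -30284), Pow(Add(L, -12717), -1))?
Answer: Rational(351858340860, 60851098013) ≈ 5.7823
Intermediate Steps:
x = 24539 (x = Add(9, 24530) = 24539)
L = Rational(1082272, 4785105) (L = Add(Mul(Mul(Add(-74, -24), 3), Pow(8190, -1)), Mul(6431, Pow(24539, -1))) = Add(Mul(Mul(-98, 3), Rational(1, 8190)), Mul(6431, Rational(1, 24539))) = Add(Mul(-294, Rational(1, 8190)), Rational(6431, 24539)) = Add(Rational(-7, 195), Rational(6431, 24539)) = Rational(1082272, 4785105) ≈ 0.22618)
Mul(Add(-43248, -30284), Pow(Add(L, -12717), -1)) = Mul(Add(-43248, -30284), Pow(Add(Rational(1082272, 4785105), -12717), -1)) = Mul(-73532, Pow(Rational(-60851098013, 4785105), -1)) = Mul(-73532, Rational(-4785105, 60851098013)) = Rational(351858340860, 60851098013)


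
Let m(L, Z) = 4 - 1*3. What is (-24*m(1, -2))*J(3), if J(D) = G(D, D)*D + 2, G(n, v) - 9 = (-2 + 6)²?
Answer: -1848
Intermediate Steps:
m(L, Z) = 1 (m(L, Z) = 4 - 3 = 1)
G(n, v) = 25 (G(n, v) = 9 + (-2 + 6)² = 9 + 4² = 9 + 16 = 25)
J(D) = 2 + 25*D (J(D) = 25*D + 2 = 2 + 25*D)
(-24*m(1, -2))*J(3) = (-24*1)*(2 + 25*3) = -24*(2 + 75) = -24*77 = -1848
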